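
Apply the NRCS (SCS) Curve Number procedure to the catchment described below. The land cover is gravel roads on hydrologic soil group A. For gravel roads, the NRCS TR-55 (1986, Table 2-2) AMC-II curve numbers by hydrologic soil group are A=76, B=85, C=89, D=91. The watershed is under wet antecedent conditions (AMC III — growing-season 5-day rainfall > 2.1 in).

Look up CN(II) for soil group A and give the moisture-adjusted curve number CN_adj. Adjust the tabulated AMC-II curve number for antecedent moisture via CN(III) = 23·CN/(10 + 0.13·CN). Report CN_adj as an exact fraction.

NRCS table: gravel roads, soil group A → CN(II) = 76
Wet (AMC III): CN(III) = 23·76/(10 + 0.13·76) = 1748/(497/25) = 43700/497 ≈ 87.928

CN_adj = 43700/497 ≈ 87.928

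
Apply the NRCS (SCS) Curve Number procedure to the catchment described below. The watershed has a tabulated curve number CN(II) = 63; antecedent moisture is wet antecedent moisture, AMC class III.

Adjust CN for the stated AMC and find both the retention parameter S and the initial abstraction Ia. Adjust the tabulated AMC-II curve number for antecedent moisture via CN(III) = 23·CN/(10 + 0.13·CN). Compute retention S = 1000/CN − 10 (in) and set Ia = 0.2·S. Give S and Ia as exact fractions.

S = 3700/1449 in ≈ 2.553 in; Ia = 740/1449 in ≈ 0.511 in

Adjust CN=63 to AMC III: 23·63/(10 + 0.13·63) → 1449 ÷ (1819/100) = 144900/1819 ≈ 79.659
S = 1000/(144900/1819) − 10 = 3700/1449 in ≈ 2.553 in
Initial abstraction Ia = S/5 = (3700/1449)/5 = 740/1449 ≈ 0.511 in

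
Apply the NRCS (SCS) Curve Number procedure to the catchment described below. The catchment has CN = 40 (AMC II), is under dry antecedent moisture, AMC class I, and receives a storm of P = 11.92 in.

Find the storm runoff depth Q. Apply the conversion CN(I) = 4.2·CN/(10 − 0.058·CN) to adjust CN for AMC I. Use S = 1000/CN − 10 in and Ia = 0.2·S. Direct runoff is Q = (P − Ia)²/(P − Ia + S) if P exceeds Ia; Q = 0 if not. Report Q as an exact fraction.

Q = 349448/620025 in ≈ 0.564 in

Dry (AMC I): CN(I) = 4.2·40/(10 − 0.058·40) = 168/(192/25) = 175/8 ≈ 21.875
S = 1000/(175/8) − 10 = 250/7 in ≈ 35.714 in
Ia = 0.2·(250/7) = 50/7 in ≈ 7.143 in
P − Ia = 11.920 − 7.143 = 836/175 ≈ 4.777 in (> 0, runoff occurs)
Runoff Q = (P−Ia)²/(P−Ia+S) = (4.777)²/(4.777+35.714) = 349448/620025 ≈ 0.564 in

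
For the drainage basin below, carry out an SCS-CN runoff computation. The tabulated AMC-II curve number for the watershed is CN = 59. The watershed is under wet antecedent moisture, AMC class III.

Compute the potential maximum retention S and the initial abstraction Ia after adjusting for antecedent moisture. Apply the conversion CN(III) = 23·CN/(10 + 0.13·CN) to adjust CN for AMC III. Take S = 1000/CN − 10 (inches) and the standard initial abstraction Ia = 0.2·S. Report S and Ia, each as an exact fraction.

S = 4100/1357 in ≈ 3.021 in; Ia = 820/1357 in ≈ 0.604 in

CN(III) from CN(II)=59: (23·59)/(10 + 0.13·59) = 135700/1767 ≈ 76.797
S = 1000/(135700/1767) − 10 = 4100/1357 in ≈ 3.021 in
Ia = 0.2·(4100/1357) = 820/1357 in ≈ 0.604 in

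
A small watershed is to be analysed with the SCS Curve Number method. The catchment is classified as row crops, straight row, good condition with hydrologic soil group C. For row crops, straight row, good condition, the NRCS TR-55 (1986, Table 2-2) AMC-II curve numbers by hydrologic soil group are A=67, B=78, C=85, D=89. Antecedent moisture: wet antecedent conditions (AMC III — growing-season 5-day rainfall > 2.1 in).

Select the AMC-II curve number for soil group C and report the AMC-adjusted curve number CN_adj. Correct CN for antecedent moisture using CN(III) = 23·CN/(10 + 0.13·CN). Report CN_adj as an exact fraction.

CN_adj = 39100/421 ≈ 92.874

NRCS table: row crops, straight row, good condition, soil group C → CN(II) = 85
Adjust CN=85 to AMC III: 23·85/(10 + 0.13·85) → 1955 ÷ (421/20) = 39100/421 ≈ 92.874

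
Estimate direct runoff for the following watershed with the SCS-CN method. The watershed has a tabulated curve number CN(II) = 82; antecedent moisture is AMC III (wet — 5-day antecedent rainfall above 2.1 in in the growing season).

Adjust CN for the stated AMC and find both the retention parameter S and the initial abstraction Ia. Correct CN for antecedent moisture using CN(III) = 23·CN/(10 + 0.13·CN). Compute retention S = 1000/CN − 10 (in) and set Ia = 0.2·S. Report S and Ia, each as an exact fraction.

S = 900/943 in ≈ 0.954 in; Ia = 180/943 in ≈ 0.191 in

CN(III) from CN(II)=82: (23·82)/(10 + 0.13·82) = 94300/1033 ≈ 91.288
S = 1000/(94300/1033) − 10 = 900/943 in ≈ 0.954 in
Ia = 0.2S: 0.2·0.954 = 0.191 in (exactly 180/943)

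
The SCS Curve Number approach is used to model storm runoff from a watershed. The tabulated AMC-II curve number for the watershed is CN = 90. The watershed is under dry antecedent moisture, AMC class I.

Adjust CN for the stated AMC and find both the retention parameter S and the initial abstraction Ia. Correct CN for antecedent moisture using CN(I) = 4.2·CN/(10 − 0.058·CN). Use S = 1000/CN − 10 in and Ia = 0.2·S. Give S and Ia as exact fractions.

Adjust CN=90 to AMC I: 4.2·90/(10 − 0.058·90) → 378 ÷ (239/50) = 18900/239 ≈ 79.079
Retention S: 1000/CN − 10 with CN=79.079 → S = 500/189 ≈ 2.646 in
Ia = 0.2S: 0.2·2.646 = 0.529 in (exactly 100/189)

S = 500/189 in ≈ 2.646 in; Ia = 100/189 in ≈ 0.529 in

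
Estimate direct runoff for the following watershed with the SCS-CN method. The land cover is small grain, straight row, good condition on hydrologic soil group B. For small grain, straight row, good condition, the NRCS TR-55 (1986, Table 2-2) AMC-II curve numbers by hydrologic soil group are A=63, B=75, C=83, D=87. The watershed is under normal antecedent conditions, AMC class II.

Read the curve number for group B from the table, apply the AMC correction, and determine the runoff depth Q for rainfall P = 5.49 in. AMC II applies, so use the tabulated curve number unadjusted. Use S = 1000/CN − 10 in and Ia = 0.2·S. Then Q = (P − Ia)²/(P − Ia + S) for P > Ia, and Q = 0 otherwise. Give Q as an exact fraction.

NRCS table: small grain, straight row, good condition, soil group B → CN(II) = 75
Average conditions: CN = 75 (no AMC adjustment).
Retention S: 1000/CN − 10 with CN=75.000 → S = 10/3 ≈ 3.333 in
Ia = 0.2S: 0.2·3.333 = 0.667 in (exactly 2/3)
P − Ia = 5.490 − 0.667 = 1447/300 ≈ 4.823 in (> 0, runoff occurs)
Q = (1447/300)²/((1447/300) + 10/3) = (2093809/90000)/(2447/300) = 2093809/734100 in ≈ 2.852 in

Q = 2093809/734100 in ≈ 2.852 in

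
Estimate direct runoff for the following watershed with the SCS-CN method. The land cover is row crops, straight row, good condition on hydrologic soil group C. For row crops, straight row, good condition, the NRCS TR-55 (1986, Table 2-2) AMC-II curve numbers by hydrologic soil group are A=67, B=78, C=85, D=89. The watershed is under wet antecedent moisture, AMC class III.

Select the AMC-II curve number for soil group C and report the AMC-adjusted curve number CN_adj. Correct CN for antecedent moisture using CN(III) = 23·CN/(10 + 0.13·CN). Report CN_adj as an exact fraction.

CN_adj = 39100/421 ≈ 92.874

NRCS table: row crops, straight row, good condition, soil group C → CN(II) = 85
CN(III) from CN(II)=85: (23·85)/(10 + 0.13·85) = 39100/421 ≈ 92.874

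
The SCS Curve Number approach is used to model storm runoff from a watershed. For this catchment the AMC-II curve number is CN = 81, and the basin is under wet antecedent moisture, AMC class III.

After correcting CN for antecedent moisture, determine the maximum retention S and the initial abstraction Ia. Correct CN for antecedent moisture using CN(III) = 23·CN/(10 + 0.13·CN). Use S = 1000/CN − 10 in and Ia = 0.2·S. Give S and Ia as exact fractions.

Wet (AMC III): CN(III) = 23·81/(10 + 0.13·81) = 1863/(2053/100) = 186300/2053 ≈ 90.745
Retention S: 1000/CN − 10 with CN=90.745 → S = 1900/1863 ≈ 1.020 in
Initial abstraction Ia = S/5 = (1900/1863)/5 = 380/1863 ≈ 0.204 in

S = 1900/1863 in ≈ 1.020 in; Ia = 380/1863 in ≈ 0.204 in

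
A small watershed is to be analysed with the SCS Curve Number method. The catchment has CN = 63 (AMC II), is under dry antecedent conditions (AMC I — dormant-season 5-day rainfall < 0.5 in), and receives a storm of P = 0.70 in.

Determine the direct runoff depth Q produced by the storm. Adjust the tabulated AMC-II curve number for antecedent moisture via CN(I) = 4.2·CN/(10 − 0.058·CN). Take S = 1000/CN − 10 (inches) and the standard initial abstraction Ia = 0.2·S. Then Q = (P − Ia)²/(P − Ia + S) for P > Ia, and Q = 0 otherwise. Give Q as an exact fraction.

Q = 0 in ≈ 0.000 in

CN(I) from CN(II)=63: (4.2·63)/(10 − 0.058·63) = 132300/3173 ≈ 41.696
S = 1000/(132300/3173) − 10 = 18500/1323 in ≈ 13.983 in
Ia = 0.2·(18500/1323) = 3700/1323 in ≈ 2.797 in
P = 0.700 ≤ Ia = 2.797 in: entire storm abstracted, Q = 0.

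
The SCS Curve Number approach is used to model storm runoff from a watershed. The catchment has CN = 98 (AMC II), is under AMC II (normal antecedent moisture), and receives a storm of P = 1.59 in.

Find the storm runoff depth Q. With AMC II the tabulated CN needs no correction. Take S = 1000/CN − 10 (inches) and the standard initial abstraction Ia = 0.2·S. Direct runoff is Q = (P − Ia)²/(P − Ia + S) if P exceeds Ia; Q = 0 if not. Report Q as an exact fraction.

AMC II — tabulated CN = 98 applies directly.
Retention S: 1000/CN − 10 with CN=98.000 → S = 10/49 ≈ 0.204 in
Initial abstraction Ia = S/5 = (10/49)/5 = 2/49 ≈ 0.041 in
Since P=1.590 > Ia=0.041: effective rainfall P−Ia = 7591/4900 in
Runoff Q = (P−Ia)²/(P−Ia+S) = (1.549)²/(1.549+0.204) = 57623281/42095900 ≈ 1.369 in

Q = 57623281/42095900 in ≈ 1.369 in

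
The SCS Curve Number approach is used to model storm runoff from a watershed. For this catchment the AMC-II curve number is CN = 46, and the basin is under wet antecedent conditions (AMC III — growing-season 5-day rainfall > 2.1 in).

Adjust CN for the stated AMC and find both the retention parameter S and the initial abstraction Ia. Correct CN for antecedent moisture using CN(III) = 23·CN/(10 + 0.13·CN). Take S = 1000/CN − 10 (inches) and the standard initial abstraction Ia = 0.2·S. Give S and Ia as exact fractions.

CN(III) from CN(II)=46: (23·46)/(10 + 0.13·46) = 52900/799 ≈ 66.208
Max retention: S = 1000/(52900/799) − 10 = 2700/529 in (≈ 5.104 in)
Ia = 0.2S: 0.2·5.104 = 1.021 in (exactly 540/529)

S = 2700/529 in ≈ 5.104 in; Ia = 540/529 in ≈ 1.021 in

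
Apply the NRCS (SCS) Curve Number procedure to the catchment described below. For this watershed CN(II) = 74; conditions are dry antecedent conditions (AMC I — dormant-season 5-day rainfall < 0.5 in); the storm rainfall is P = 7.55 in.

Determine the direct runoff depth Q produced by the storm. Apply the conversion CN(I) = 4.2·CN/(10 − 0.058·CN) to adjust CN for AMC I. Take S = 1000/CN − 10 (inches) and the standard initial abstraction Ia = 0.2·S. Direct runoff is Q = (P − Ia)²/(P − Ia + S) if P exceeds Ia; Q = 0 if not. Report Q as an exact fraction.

Adjust CN=74 to AMC I: 4.2·74/(10 − 0.058·74) → (1554/5) ÷ (1427/250) = 77700/1427 ≈ 54.450
Max retention: S = 1000/(77700/1427) − 10 = 6500/777 in (≈ 8.366 in)
Ia = 0.2S: 0.2·8.366 = 1.673 in (exactly 1300/777)
Excess rainfall: 7.550 − 1.673 = 5.877 in; P > Ia so Q > 0
Runoff Q = (P−Ia)²/(P−Ia+S) = (5.877)²/(5.877+8.366) = 8340620929/3439421580 ≈ 2.425 in

Q = 8340620929/3439421580 in ≈ 2.425 in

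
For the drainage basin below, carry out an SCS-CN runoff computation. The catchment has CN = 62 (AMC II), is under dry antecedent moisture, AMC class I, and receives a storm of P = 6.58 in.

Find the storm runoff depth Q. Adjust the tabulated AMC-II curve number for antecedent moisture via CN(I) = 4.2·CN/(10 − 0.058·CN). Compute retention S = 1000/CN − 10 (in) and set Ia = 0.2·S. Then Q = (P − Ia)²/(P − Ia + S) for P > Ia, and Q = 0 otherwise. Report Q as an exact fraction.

Q = 14203634041/19340526450 in ≈ 0.734 in

Dry (AMC I): CN(I) = 4.2·62/(10 − 0.058·62) = (1302/5)/(1601/250) = 65100/1601 ≈ 40.662
Retention S: 1000/CN − 10 with CN=40.662 → S = 9500/651 ≈ 14.593 in
Ia = 0.2·(9500/651) = 1900/651 in ≈ 2.919 in
Since P=6.580 > Ia=2.919: effective rainfall P−Ia = 119179/32550 in
Q: (119179/32550)² ÷ (594179/32550) = 14203634041/19340526450 in (≈ 0.734 in)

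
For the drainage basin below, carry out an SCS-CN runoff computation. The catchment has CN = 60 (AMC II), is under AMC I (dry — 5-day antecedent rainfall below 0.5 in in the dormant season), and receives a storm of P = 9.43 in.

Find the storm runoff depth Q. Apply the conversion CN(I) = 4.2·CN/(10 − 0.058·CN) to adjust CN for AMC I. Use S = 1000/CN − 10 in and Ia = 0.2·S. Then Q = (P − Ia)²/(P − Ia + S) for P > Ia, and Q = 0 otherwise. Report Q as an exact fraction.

Q = 1553069281/878276700 in ≈ 1.768 in

CN(I) from CN(II)=60: (4.2·60)/(10 − 0.058·60) = 6300/163 ≈ 38.650
Retention S: 1000/CN − 10 with CN=38.650 → S = 1000/63 ≈ 15.873 in
Ia = 0.2·(1000/63) = 200/63 in ≈ 3.175 in
Excess rainfall: 9.430 − 3.175 = 6.255 in; P > Ia so Q > 0
Runoff Q = (P−Ia)²/(P−Ia+S) = (6.255)²/(6.255+15.873) = 1553069281/878276700 ≈ 1.768 in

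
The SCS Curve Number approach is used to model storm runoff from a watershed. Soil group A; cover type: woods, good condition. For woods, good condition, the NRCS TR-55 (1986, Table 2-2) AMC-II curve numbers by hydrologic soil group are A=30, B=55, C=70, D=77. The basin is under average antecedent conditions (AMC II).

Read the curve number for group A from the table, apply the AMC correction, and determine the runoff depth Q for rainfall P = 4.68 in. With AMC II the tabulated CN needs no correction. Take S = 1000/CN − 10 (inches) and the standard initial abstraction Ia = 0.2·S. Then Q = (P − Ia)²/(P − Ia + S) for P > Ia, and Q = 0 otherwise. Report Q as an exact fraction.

Q = 1/131325 in ≈ 0.000 in

NRCS table: woods, good condition, soil group A → CN(II) = 30
AMC II — tabulated CN = 30 applies directly.
S = 1000/30 − 10 = 70/3 in ≈ 23.333 in
Initial abstraction Ia = S/5 = (70/3)/5 = 14/3 ≈ 4.667 in
Since P=4.680 > Ia=4.667: effective rainfall P−Ia = 1/75 in
Q: (1/75)² ÷ (1751/75) = 1/131325 in (≈ 0.000 in)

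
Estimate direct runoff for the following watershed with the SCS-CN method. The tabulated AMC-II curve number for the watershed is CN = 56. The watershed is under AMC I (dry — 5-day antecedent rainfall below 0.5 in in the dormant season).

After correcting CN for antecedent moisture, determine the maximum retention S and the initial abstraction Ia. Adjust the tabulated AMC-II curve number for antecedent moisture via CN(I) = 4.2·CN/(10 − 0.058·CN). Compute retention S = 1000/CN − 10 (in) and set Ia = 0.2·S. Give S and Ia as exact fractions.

Adjust CN=56 to AMC I: 4.2·56/(10 − 0.058·56) → (1176/5) ÷ (844/125) = 7350/211 ≈ 34.834
Max retention: S = 1000/(7350/211) − 10 = 2750/147 in (≈ 18.707 in)
Ia = 0.2·(2750/147) = 550/147 in ≈ 3.741 in

S = 2750/147 in ≈ 18.707 in; Ia = 550/147 in ≈ 3.741 in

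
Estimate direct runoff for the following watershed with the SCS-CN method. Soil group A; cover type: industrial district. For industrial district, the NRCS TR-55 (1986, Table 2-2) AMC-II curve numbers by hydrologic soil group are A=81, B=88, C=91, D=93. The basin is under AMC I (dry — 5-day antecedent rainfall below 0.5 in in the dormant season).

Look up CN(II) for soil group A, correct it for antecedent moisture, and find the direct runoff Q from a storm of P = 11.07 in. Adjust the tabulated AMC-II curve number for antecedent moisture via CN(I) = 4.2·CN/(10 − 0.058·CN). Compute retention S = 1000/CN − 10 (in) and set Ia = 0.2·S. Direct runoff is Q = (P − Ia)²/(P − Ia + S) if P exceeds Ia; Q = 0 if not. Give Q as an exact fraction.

NRCS table: industrial district, soil group A → CN(II) = 81
Adjust CN=81 to AMC I: 4.2·81/(10 − 0.058·81) → (1701/5) ÷ (2651/500) = 170100/2651 ≈ 64.164
S = 1000/(170100/2651) − 10 = 9500/1701 in ≈ 5.585 in
Ia = 0.2S: 0.2·5.585 = 1.117 in (exactly 1900/1701)
Excess rainfall: 11.070 − 1.117 = 9.953 in; P > Ia so Q > 0
Q: (1693007/170100)² ÷ (2643007/170100) = 2866272702049/449575490700 in (≈ 6.376 in)

Q = 2866272702049/449575490700 in ≈ 6.376 in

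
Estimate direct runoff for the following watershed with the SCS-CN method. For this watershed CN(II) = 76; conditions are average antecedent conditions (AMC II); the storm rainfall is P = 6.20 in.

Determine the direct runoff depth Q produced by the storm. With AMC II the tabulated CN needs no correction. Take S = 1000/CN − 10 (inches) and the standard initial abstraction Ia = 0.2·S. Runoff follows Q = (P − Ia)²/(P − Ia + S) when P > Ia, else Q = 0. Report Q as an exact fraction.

CN(II) = 76; AMC II needs no correction.
Max retention: S = 1000/76 − 10 = 60/19 in (≈ 3.158 in)
Ia = 0.2S: 0.2·3.158 = 0.632 in (exactly 12/19)
Excess rainfall: 6.200 − 0.632 = 5.568 in; P > Ia so Q > 0
Q = (529/95)²/((529/95) + 60/19) = (279841/9025)/(829/95) = 279841/78755 in ≈ 3.553 in

Q = 279841/78755 in ≈ 3.553 in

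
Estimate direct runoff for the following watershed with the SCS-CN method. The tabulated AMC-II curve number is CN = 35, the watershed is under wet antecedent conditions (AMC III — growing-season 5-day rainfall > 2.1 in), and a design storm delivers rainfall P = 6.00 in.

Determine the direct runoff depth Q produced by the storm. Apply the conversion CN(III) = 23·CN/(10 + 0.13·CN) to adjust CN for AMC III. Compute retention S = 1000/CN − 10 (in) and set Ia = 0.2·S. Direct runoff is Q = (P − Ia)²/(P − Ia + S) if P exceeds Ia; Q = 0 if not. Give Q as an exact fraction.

CN(III) from CN(II)=35: (23·35)/(10 + 0.13·35) = 16100/291 ≈ 55.326
Max retention: S = 1000/(16100/291) − 10 = 1300/161 in (≈ 8.075 in)
Initial abstraction Ia = S/5 = (1300/161)/5 = 260/161 ≈ 1.615 in
P − Ia = 6.000 − 1.615 = 706/161 ≈ 4.385 in (> 0, runoff occurs)
Q: (706/161)² ÷ (2006/161) = 249218/161483 in (≈ 1.543 in)

Q = 249218/161483 in ≈ 1.543 in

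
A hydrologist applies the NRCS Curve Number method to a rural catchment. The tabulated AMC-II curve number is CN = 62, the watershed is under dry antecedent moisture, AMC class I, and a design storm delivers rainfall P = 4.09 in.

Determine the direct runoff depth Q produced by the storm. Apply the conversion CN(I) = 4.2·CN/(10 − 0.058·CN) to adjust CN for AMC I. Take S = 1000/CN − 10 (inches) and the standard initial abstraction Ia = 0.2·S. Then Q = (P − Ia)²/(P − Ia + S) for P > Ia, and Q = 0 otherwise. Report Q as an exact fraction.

CN(I) from CN(II)=62: (4.2·62)/(10 − 0.058·62) = 65100/1601 ≈ 40.662
S = 1000/(65100/1601) − 10 = 9500/651 in ≈ 14.593 in
Ia = 0.2·(9500/651) = 1900/651 in ≈ 2.919 in
Excess rainfall: 4.090 − 2.919 = 1.171 in; P > Ia so Q > 0
Runoff Q = (P−Ia)²/(P−Ia+S) = (1.171)²/(1.171+14.593) = 5815435081/66809460900 ≈ 0.087 in

Q = 5815435081/66809460900 in ≈ 0.087 in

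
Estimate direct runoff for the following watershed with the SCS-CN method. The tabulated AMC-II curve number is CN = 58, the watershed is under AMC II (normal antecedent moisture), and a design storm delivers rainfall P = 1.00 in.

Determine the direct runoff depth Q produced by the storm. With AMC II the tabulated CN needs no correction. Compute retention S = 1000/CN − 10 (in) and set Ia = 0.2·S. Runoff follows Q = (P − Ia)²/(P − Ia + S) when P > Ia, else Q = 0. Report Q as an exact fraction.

Average conditions: CN = 58 (no AMC adjustment).
Max retention: S = 1000/58 − 10 = 210/29 in (≈ 7.241 in)
Initial abstraction Ia = S/5 = (210/29)/5 = 42/29 ≈ 1.448 in
P = 1.000 ≤ Ia = 1.448 in: entire storm abstracted, Q = 0.

Q = 0 in ≈ 0.000 in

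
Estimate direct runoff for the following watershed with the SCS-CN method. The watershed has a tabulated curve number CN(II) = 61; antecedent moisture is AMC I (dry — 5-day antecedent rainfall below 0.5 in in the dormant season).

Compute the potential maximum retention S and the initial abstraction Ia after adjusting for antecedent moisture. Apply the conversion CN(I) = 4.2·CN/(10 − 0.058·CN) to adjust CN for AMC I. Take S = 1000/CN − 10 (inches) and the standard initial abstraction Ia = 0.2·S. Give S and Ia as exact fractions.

Adjust CN=61 to AMC I: 4.2·61/(10 − 0.058·61) → (1281/5) ÷ (3231/500) = 42700/1077 ≈ 39.647
Max retention: S = 1000/(42700/1077) − 10 = 6500/427 in (≈ 15.222 in)
Ia = 0.2·(6500/427) = 1300/427 in ≈ 3.044 in

S = 6500/427 in ≈ 15.222 in; Ia = 1300/427 in ≈ 3.044 in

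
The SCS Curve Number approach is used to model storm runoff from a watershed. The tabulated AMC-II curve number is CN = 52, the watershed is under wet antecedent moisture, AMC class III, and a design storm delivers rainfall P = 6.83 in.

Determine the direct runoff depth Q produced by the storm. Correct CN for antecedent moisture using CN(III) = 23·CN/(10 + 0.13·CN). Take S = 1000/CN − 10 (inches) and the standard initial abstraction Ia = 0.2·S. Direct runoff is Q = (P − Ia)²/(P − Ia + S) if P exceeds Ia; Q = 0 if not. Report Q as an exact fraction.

Wet (AMC III): CN(III) = 23·52/(10 + 0.13·52) = 1196/(419/25) = 29900/419 ≈ 71.360
S = 1000/(29900/419) − 10 = 1200/299 in ≈ 4.013 in
Initial abstraction Ia = S/5 = (1200/299)/5 = 240/299 ≈ 0.803 in
Excess rainfall: 6.830 − 0.803 = 6.027 in; P > Ia so Q > 0
Runoff Q = (P−Ia)²/(P−Ia+S) = (6.027)²/(6.027+4.013) = 32478167089/8976488300 ≈ 3.618 in

Q = 32478167089/8976488300 in ≈ 3.618 in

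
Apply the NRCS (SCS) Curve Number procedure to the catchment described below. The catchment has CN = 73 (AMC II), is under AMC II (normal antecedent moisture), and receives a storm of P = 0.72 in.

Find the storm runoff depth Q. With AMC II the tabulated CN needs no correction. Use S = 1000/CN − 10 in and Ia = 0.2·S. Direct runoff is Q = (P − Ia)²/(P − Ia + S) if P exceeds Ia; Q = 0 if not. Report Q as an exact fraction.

Q = 0 in ≈ 0.000 in

CN(II) = 73; AMC II needs no correction.
Retention S: 1000/CN − 10 with CN=73.000 → S = 270/73 ≈ 3.699 in
Initial abstraction Ia = S/5 = (270/73)/5 = 54/73 ≈ 0.740 in
P = 0.720 ≤ Ia = 0.740 in: entire storm abstracted, Q = 0.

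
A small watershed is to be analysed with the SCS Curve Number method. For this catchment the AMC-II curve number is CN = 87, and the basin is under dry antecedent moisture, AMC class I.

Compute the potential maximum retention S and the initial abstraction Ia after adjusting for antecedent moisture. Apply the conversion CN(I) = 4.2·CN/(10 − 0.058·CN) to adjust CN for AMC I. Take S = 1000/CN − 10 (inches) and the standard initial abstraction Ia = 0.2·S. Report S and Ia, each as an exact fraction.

S = 6500/1827 in ≈ 3.558 in; Ia = 1300/1827 in ≈ 0.712 in

Adjust CN=87 to AMC I: 4.2·87/(10 − 0.058·87) → (1827/5) ÷ (2477/500) = 182700/2477 ≈ 73.759
S = 1000/(182700/2477) − 10 = 6500/1827 in ≈ 3.558 in
Ia = 0.2S: 0.2·3.558 = 0.712 in (exactly 1300/1827)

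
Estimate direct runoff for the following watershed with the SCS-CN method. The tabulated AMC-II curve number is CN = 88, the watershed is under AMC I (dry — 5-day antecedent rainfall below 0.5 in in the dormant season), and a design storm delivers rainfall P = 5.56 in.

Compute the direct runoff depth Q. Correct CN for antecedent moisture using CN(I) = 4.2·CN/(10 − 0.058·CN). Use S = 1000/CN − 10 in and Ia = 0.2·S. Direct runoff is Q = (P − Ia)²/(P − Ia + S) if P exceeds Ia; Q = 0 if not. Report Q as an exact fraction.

Q = 89359209/30228275 in ≈ 2.956 in

CN(I) from CN(II)=88: (4.2·88)/(10 − 0.058·88) = 3850/51 ≈ 75.490
Retention S: 1000/CN − 10 with CN=75.490 → S = 250/77 ≈ 3.247 in
Ia = 0.2S: 0.2·3.247 = 0.649 in (exactly 50/77)
Excess rainfall: 5.560 − 0.649 = 4.911 in; P > Ia so Q > 0
Runoff Q = (P−Ia)²/(P−Ia+S) = (4.911)²/(4.911+3.247) = 89359209/30228275 ≈ 2.956 in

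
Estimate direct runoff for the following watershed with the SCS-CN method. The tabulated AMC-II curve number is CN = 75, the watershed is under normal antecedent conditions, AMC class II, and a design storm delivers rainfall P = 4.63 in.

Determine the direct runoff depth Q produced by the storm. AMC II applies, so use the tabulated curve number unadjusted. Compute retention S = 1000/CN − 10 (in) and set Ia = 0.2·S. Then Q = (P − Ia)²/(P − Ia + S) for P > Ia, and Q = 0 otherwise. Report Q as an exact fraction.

AMC II — tabulated CN = 75 applies directly.
Retention S: 1000/CN − 10 with CN=75.000 → S = 10/3 ≈ 3.333 in
Initial abstraction Ia = S/5 = (10/3)/5 = 2/3 ≈ 0.667 in
Since P=4.630 > Ia=0.667: effective rainfall P−Ia = 1189/300 in
Runoff Q = (P−Ia)²/(P−Ia+S) = (3.963)²/(3.963+3.333) = 1413721/656700 ≈ 2.153 in

Q = 1413721/656700 in ≈ 2.153 in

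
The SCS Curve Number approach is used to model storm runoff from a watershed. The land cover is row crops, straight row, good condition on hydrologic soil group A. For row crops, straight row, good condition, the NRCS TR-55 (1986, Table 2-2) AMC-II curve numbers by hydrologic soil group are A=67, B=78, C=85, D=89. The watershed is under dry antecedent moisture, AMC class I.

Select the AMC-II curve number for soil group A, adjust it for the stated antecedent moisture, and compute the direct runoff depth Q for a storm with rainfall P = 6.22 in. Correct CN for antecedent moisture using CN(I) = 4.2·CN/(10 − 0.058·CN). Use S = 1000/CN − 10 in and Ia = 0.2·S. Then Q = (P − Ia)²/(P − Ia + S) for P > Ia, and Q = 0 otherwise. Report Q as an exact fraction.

Q = 8255357881/8579393550 in ≈ 0.962 in

NRCS table: row crops, straight row, good condition, soil group A → CN(II) = 67
Dry (AMC I): CN(I) = 4.2·67/(10 − 0.058·67) = (1407/5)/(3057/500) = 46900/1019 ≈ 46.026
Max retention: S = 1000/(46900/1019) − 10 = 5500/469 in (≈ 11.727 in)
Ia = 0.2·(5500/469) = 1100/469 in ≈ 2.345 in
Since P=6.220 > Ia=2.345: effective rainfall P−Ia = 90859/23450 in
Q: (90859/23450)² ÷ (365859/23450) = 8255357881/8579393550 in (≈ 0.962 in)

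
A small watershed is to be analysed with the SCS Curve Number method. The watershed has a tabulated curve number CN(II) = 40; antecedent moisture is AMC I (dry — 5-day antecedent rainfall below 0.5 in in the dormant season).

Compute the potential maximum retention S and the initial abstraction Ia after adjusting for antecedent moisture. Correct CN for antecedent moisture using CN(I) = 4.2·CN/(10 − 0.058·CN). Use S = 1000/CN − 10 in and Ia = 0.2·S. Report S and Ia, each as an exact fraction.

S = 250/7 in ≈ 35.714 in; Ia = 50/7 in ≈ 7.143 in

CN(I) from CN(II)=40: (4.2·40)/(10 − 0.058·40) = 175/8 ≈ 21.875
Retention S: 1000/CN − 10 with CN=21.875 → S = 250/7 ≈ 35.714 in
Ia = 0.2S: 0.2·35.714 = 7.143 in (exactly 50/7)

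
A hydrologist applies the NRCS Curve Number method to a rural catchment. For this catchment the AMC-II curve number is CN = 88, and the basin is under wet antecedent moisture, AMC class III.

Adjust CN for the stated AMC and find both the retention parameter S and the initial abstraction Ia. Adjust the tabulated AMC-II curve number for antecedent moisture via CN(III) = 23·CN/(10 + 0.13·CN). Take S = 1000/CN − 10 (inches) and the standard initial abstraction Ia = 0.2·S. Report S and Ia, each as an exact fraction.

S = 150/253 in ≈ 0.593 in; Ia = 30/253 in ≈ 0.119 in

Wet (AMC III): CN(III) = 23·88/(10 + 0.13·88) = 2024/(536/25) = 6325/67 ≈ 94.403
S = 1000/(6325/67) − 10 = 150/253 in ≈ 0.593 in
Initial abstraction Ia = S/5 = (150/253)/5 = 30/253 ≈ 0.119 in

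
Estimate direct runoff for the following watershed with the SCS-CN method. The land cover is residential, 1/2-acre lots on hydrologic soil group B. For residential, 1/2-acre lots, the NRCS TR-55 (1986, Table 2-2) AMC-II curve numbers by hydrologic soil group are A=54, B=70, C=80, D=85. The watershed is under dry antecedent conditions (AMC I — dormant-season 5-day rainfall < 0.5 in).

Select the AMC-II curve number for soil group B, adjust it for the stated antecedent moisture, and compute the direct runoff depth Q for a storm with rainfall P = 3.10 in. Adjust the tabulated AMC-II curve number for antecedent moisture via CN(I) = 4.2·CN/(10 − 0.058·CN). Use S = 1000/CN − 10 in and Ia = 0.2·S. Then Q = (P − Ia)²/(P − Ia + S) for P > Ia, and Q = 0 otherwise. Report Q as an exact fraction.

Q = 269361/2704310 in ≈ 0.100 in

NRCS table: residential, 1/2-acre lots, soil group B → CN(II) = 70
Dry (AMC I): CN(I) = 4.2·70/(10 − 0.058·70) = 294/(297/50) = 4900/99 ≈ 49.495
S = 1000/(4900/99) − 10 = 500/49 in ≈ 10.204 in
Ia = 0.2S: 0.2·10.204 = 2.041 in (exactly 100/49)
Since P=3.100 > Ia=2.041: effective rainfall P−Ia = 519/490 in
Q: (519/490)² ÷ (5519/490) = 269361/2704310 in (≈ 0.100 in)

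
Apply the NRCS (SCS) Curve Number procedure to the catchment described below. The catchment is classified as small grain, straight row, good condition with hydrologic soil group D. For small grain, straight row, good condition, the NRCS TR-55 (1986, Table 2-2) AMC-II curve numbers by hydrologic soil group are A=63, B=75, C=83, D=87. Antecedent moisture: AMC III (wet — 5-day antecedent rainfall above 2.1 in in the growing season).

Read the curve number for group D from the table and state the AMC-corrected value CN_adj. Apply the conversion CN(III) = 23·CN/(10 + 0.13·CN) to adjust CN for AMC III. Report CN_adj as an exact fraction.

CN_adj = 200100/2131 ≈ 93.900

NRCS table: small grain, straight row, good condition, soil group D → CN(II) = 87
Adjust CN=87 to AMC III: 23·87/(10 + 0.13·87) → 2001 ÷ (2131/100) = 200100/2131 ≈ 93.900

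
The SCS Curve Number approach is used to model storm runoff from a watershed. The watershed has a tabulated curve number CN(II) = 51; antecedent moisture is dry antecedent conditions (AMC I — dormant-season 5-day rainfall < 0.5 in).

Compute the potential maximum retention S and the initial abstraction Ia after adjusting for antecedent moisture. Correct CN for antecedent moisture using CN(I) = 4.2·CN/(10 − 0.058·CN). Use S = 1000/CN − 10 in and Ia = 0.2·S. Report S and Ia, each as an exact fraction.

Dry (AMC I): CN(I) = 4.2·51/(10 − 0.058·51) = (1071/5)/(3521/500) = 15300/503 ≈ 30.417
S = 1000/(15300/503) − 10 = 3500/153 in ≈ 22.876 in
Ia = 0.2S: 0.2·22.876 = 4.575 in (exactly 700/153)

S = 3500/153 in ≈ 22.876 in; Ia = 700/153 in ≈ 4.575 in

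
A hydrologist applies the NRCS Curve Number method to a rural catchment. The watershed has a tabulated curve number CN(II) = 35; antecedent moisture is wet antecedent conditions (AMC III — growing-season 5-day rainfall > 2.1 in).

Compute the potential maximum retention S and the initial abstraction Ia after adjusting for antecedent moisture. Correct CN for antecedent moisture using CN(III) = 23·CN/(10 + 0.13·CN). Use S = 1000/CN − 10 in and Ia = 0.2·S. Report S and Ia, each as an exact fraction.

S = 1300/161 in ≈ 8.075 in; Ia = 260/161 in ≈ 1.615 in

Wet (AMC III): CN(III) = 23·35/(10 + 0.13·35) = 805/(291/20) = 16100/291 ≈ 55.326
Retention S: 1000/CN − 10 with CN=55.326 → S = 1300/161 ≈ 8.075 in
Ia = 0.2S: 0.2·8.075 = 1.615 in (exactly 260/161)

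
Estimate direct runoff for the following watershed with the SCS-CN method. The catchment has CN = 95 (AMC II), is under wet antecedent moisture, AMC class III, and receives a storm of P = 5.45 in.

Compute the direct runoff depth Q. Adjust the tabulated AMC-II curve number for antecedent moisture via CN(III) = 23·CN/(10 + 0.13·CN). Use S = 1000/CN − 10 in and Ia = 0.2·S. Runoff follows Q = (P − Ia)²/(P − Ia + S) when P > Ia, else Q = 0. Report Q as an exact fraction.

Wet (AMC III): CN(III) = 23·95/(10 + 0.13·95) = 2185/(447/20) = 43700/447 ≈ 97.763
S = 1000/(43700/447) − 10 = 100/437 in ≈ 0.229 in
Ia = 0.2·(100/437) = 20/437 in ≈ 0.046 in
P − Ia = 5.450 − 0.046 = 47233/8740 ≈ 5.404 in (> 0, runoff occurs)
Q = (47233/8740)²/((47233/8740) + 100/437) = (2230956289/76387600)/(49233/8740) = 2230956289/430296420 in ≈ 5.185 in

Q = 2230956289/430296420 in ≈ 5.185 in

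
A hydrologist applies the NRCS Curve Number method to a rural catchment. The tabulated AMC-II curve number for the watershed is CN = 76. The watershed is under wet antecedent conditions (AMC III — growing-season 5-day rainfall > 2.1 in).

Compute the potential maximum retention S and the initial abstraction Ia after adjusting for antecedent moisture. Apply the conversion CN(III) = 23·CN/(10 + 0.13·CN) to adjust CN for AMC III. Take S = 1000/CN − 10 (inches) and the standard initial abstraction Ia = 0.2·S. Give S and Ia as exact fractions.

Wet (AMC III): CN(III) = 23·76/(10 + 0.13·76) = 1748/(497/25) = 43700/497 ≈ 87.928
Max retention: S = 1000/(43700/497) − 10 = 600/437 in (≈ 1.373 in)
Initial abstraction Ia = S/5 = (600/437)/5 = 120/437 ≈ 0.275 in

S = 600/437 in ≈ 1.373 in; Ia = 120/437 in ≈ 0.275 in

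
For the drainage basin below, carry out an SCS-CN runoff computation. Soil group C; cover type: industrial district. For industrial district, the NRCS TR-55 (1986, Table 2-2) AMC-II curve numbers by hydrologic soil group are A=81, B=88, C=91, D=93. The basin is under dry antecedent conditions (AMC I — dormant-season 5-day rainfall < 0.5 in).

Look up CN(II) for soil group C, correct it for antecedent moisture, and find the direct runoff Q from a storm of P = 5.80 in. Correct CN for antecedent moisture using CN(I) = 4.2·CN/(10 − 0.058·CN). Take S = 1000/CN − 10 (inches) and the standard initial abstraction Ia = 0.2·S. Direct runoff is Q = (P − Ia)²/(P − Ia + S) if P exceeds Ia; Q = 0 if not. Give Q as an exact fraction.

NRCS table: industrial district, soil group C → CN(II) = 91
CN(I) from CN(II)=91: (4.2·91)/(10 − 0.058·91) = 63700/787 ≈ 80.940
Retention S: 1000/CN − 10 with CN=80.940 → S = 1500/637 ≈ 2.355 in
Ia = 0.2S: 0.2·2.355 = 0.471 in (exactly 300/637)
Since P=5.800 > Ia=0.471: effective rainfall P−Ia = 16973/3185 in
Q: (16973/3185)² ÷ (24473/3185) = 288082729/77946505 in (≈ 3.696 in)

Q = 288082729/77946505 in ≈ 3.696 in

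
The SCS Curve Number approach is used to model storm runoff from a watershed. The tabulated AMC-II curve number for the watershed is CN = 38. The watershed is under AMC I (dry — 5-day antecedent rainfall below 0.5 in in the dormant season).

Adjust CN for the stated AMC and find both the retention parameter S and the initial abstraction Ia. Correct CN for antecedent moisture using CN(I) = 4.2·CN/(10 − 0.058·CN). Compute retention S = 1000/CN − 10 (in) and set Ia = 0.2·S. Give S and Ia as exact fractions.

Dry (AMC I): CN(I) = 4.2·38/(10 − 0.058·38) = (798/5)/(1949/250) = 39900/1949 ≈ 20.472
Retention S: 1000/CN − 10 with CN=20.472 → S = 15500/399 ≈ 38.847 in
Ia = 0.2S: 0.2·38.847 = 7.769 in (exactly 3100/399)

S = 15500/399 in ≈ 38.847 in; Ia = 3100/399 in ≈ 7.769 in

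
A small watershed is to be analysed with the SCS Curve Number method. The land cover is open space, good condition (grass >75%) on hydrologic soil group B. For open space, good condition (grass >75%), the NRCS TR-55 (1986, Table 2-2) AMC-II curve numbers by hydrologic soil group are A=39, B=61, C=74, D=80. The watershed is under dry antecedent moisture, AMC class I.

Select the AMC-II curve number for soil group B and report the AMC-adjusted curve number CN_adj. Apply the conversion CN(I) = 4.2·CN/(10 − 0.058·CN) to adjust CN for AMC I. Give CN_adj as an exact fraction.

CN_adj = 42700/1077 ≈ 39.647

NRCS table: open space, good condition (grass >75%), soil group B → CN(II) = 61
CN(I) from CN(II)=61: (4.2·61)/(10 − 0.058·61) = 42700/1077 ≈ 39.647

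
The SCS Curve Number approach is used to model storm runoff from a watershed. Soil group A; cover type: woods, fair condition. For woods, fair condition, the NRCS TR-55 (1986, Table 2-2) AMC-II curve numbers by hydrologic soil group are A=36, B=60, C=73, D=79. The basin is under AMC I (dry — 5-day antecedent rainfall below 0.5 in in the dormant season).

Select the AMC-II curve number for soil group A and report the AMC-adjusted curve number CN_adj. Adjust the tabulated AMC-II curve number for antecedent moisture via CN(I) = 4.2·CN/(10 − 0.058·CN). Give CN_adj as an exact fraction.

NRCS table: woods, fair condition, soil group A → CN(II) = 36
CN(I) from CN(II)=36: (4.2·36)/(10 − 0.058·36) = 18900/989 ≈ 19.110

CN_adj = 18900/989 ≈ 19.110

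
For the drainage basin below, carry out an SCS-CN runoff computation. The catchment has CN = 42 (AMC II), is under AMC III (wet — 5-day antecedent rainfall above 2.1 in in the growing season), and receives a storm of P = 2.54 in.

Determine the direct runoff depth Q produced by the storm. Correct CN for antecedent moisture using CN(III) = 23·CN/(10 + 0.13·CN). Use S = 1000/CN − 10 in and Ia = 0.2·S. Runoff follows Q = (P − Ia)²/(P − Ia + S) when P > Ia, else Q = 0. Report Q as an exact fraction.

Wet (AMC III): CN(III) = 23·42/(10 + 0.13·42) = 966/(773/50) = 48300/773 ≈ 62.484
S = 1000/(48300/773) − 10 = 2900/483 in ≈ 6.004 in
Ia = 0.2S: 0.2·6.004 = 1.201 in (exactly 580/483)
P − Ia = 2.540 − 1.201 = 32341/24150 ≈ 1.339 in (> 0, runoff occurs)
Runoff Q = (P−Ia)²/(P−Ia+S) = (1.339)²/(1.339+6.004) = 1045940281/4282785150 ≈ 0.244 in

Q = 1045940281/4282785150 in ≈ 0.244 in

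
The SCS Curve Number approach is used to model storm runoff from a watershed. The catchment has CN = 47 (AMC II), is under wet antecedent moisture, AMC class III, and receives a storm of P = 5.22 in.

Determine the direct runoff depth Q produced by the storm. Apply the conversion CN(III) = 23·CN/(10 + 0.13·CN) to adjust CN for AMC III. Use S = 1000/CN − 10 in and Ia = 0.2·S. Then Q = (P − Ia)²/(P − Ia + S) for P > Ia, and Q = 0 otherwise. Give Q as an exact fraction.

Q = 52505597881/26708321050 in ≈ 1.966 in

Adjust CN=47 to AMC III: 23·47/(10 + 0.13·47) → 1081 ÷ (1611/100) = 108100/1611 ≈ 67.101
S = 1000/(108100/1611) − 10 = 5300/1081 in ≈ 4.903 in
Ia = 0.2·(5300/1081) = 1060/1081 in ≈ 0.981 in
Excess rainfall: 5.220 − 0.981 = 4.239 in; P > Ia so Q > 0
Q: (229141/54050)² ÷ (494141/54050) = 52505597881/26708321050 in (≈ 1.966 in)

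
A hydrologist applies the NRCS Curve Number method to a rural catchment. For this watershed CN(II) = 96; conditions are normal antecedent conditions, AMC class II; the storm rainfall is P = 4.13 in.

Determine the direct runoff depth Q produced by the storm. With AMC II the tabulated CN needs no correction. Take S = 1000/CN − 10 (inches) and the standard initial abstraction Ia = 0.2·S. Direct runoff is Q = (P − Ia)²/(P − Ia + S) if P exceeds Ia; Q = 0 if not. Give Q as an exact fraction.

AMC II — tabulated CN = 96 applies directly.
S = 1000/96 − 10 = 5/12 in ≈ 0.417 in
Ia = 0.2S: 0.2·0.417 = 0.083 in (exactly 1/12)
Since P=4.130 > Ia=0.083: effective rainfall P−Ia = 607/150 in
Q = (607/150)²/((607/150) + 5/12) = (368449/22500)/(1339/300) = 368449/100425 in ≈ 3.669 in

Q = 368449/100425 in ≈ 3.669 in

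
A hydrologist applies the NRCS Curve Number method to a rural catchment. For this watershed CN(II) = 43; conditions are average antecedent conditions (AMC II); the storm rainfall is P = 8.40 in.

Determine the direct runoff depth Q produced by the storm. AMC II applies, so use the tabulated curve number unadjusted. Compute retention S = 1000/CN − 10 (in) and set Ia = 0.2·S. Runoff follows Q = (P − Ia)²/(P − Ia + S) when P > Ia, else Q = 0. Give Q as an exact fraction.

Q = 84872/48805 in ≈ 1.739 in

CN(II) = 43; AMC II needs no correction.
S = 1000/43 − 10 = 570/43 in ≈ 13.256 in
Ia = 0.2·(570/43) = 114/43 in ≈ 2.651 in
Since P=8.400 > Ia=2.651: effective rainfall P−Ia = 1236/215 in
Q = (1236/215)²/((1236/215) + 570/43) = (1527696/46225)/(4086/215) = 84872/48805 in ≈ 1.739 in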